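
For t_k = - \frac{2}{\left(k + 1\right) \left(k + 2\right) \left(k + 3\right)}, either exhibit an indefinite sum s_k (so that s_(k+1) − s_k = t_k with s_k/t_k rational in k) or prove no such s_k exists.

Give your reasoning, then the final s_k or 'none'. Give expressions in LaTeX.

s_k = \frac{k \left(- k - 3\right)}{2 \left(k + 1\right) \left(k + 2\right)}

Step 1: r(k) = (k + 1)/(k + 4).
So A=k + 1 and B=k + 4, with C=1.
f must satisfy (k + 1)·f(k+1) − (k + 3)·f(k) = 1.
Degrees (1,1,0) ⇒ d ≤ 2.
Coefficient equations give f(k) = k*(k + 3)/4.
Then R = B(k−1)f/C = k*(k + 3)**2/4, so s_k = R(k)·t_k = k*(-k - 3)/(2*(k + 1)*(k + 2)).
Δs = -2/(k**3 + 6*k**2 + 11*k + 6), as required.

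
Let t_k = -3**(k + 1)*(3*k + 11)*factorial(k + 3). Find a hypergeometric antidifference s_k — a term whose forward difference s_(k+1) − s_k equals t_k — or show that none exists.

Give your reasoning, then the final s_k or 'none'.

s_k = -3**(k + 1)*factorial(k + 3)

Compute t_(k+1)/t_k: get 3*(k + 4)*(3*k + 14)/(3*k + 11).
Gosper form: A/B · C(k+1)/C(k) with A=3*k + 12, B=1, C=k + 11/3.
Solve (3*k + 12)·f(k+1) − (1)·f(k) = k + 11/3.
deg f ≤ 0 (via 1,0,1).
A polynomial solution: f(k) = 1/3.
Certificate R = B(k−1)f/C = 1/(3*k + 11) gives s_k = -3**(k + 1)*factorial(k + 3).
Check: Δs_k = -3**(k + 1)*(3*k + 11)*factorial(k + 3). ✓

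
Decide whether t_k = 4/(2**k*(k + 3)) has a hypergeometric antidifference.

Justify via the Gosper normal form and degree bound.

No. Not Gosper-summable.

r(k) = (k + 3)/(2*(k + 4)) after simplifying.
Factor: A=k/2 + 3/2; B=k + 4; C=1.
f must satisfy (k/2 + 3/2)·f(k+1) − (k + 3)·f(k) = 1.
Degrees (1,1,0) ⇒ d ≤ -1.
deg f ≤ -1 is impossible — no certificate.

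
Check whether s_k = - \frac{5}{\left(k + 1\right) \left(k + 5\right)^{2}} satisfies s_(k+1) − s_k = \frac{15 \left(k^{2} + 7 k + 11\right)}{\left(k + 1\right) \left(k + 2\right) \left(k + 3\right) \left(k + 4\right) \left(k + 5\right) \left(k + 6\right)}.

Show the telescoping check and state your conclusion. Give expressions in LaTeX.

Invalid: residual \frac{10 \left(- 4 k^{3} - 48 k^{2} - 182 k - 213\right)}{k^{8} + 32 k^{7} + 436 k^{6} + 3290 k^{5} + 14959 k^{4} + 41678 k^{3} + 68844 k^{2} + 60840 k + 21600} ≠ 0.

s_(k+1) = -5/((k + 2)*(k + 6)**2)
s_(k+1) − s_k = -5/((k + 2)*(k + 6)**2) + 5/((k + 1)*(k + 5)**2)
(s_(k+1) − s_k) − t_k = 10*(-4*k**3 - 48*k**2 - 182*k - 213)/(k**8 + 32*k**7 + 436*k**6 + 3290*k**5 + 14959*k**4 + 41678*k**3 + 68844*k**2 + 60840*k + 21600)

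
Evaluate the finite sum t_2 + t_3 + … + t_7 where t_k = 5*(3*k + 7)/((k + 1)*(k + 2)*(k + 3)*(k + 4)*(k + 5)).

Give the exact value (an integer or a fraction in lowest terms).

Σ = 61/1188

t_(k+1)/t_k = (k + 1)*(3*k + 10)/((k + 6)*(3*k + 7)).
Normal form (A,B,C) = (k + 1, k + 6, k + 7/3).
Key eq: (k + 1)·f(k+1) = (k + 5)·f(k) + (k + 7/3).
Bound: deg f ≤ 4.
A polynomial solution: f(k) = k*(k + 2)*(k**2 + 8*k + 19)/36.
Certificate R = B(k−1)f/C = k*(k + 2)*(k + 5)*(k**2 + 8*k + 19)/(12*(3*k + 7)) gives s_k = 5*k*(k**2 + 8*k + 19)/(12*(k**3 + 8*k**2 + 19*k + 12)).
Δs = 5*(3*k + 7)/(k**5 + 15*k**4 + 85*k**3 + 225*k**2 + 274*k + 120), as required.
Σ_(k=2)^(7) t_k = s_(8) − s_(2) = 245/594 − (13/36) = 61/1188.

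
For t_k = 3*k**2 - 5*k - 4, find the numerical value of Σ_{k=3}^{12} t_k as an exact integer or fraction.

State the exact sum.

Σ = 1520

Step 1: r(k) = (3*k**2 + k - 6)/(3*k**2 - 5*k - 4).
Gosper form: A/B · C(k+1)/C(k) with A=1, B=1, C=k**2 - 5*k/3 - 4/3.
Need (1)·f(k+1) − (1)·f(k) = k**2 - 5*k/3 - 4/3.
From deg A=0, deg B=0, deg C=2: d=3.
Match coefficients ⇒ f(k) = k*(k**2 - 4*k - 1)/3.
Certificate R = B(k−1)f/C = k*(k**2 - 4*k - 1)/(3*k**2 - 5*k - 4) gives s_k = k*(k**2 - 4*k - 1).
Δs = 3*k**2 - 5*k - 4, as required.
Sum = s_(13) − s_(3); s_(13) = 1508, s_(3) = -12 ⇒ 1520.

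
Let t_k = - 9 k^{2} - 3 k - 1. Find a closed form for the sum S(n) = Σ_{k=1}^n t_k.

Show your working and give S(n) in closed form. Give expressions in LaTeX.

S(n) = n \left(- 3 n^{2} - 6 n - 4\right)

t_(k+1)/t_k = (9*k**2 + 21*k + 13)/(9*k**2 + 3*k + 1).
Normal form (A,B,C) = (1, 1, k**2 + k/3 + 1/9).
Key eq: (1)·f(k+1) = (1)·f(k) + (k**2 + k/3 + 1/9).
Degrees (0,0,2) ⇒ d ≤ 3.
Coefficient equations give f(k) = k*(3*k**2 - 3*k + 1)/9.
So s_k = (B(k−1)f/C)·t_k = (k*(3*k**2 - 3*k + 1)/(9*k**2 + 3*k + 1))·t_k = k*(-3*k**2 + 3*k - 1).
Δs = -9*k**2 - 3*k - 1, as required.
Telescope: S(n) = s_(n+1) − s_(1) = -3*n**3 - 6*n**2 - 4*n - 1 − (-1) = n*(-3*n**2 - 6*n - 4).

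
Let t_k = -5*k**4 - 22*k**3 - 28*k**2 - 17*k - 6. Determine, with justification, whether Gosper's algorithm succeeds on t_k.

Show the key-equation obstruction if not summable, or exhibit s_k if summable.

Yes. s_k = k*(-k**4 - 3*k**3 - 2).

r(k) = (5*k**4 + 42*k**3 + 124*k**2 + 159*k + 78)/(5*k**4 + 22*k**3 + 28*k**2 + 17*k + 6) after simplifying.
Gosper form: A/B · C(k+1)/C(k) with A=1, B=1, C=k**4 + 22*k**3/5 + 28*k**2/5 + 17*k/5 + 6/5.
Set up (1)·f(k+1) − (1)·f(k) − (k**4 + 22*k**3/5 + 28*k**2/5 + 17*k/5 + 6/5) = 0.
d = 5 from the (0,0,4) case.
A polynomial solution: f(k) = k*(k + 1)*(k**3 + 2*k**2 - 2*k + 2)/5.
R(k) = B(k−1)·f(k)/C(k) = k*(k**3 + 2*k**2 - 2*k + 2)/(5*k**3 + 17*k**2 + 11*k + 6); s_k = R·t_k = k*(-k**4 - 3*k**3 - 2).
s_(k+1) − s_k = -5*k**4 - 22*k**3 - 28*k**2 - 17*k - 6 = t_k.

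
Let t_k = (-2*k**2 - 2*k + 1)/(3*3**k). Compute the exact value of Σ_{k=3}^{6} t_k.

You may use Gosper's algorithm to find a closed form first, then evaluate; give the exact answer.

Σ = -1232/2187

Step 1: r(k) = (2*k**2 + 6*k + 3)/(3*(2*k**2 + 2*k - 1)).
Gosper form: A/B · C(k+1)/C(k) with A=1/3, B=1, C=k**2 + k - 1/2.
Need (1/3)·f(k+1) − (1)·f(k) = k**2 + k - 1/2.
d = 2 from the (0,0,2) case.
Solve for f: f(k) = -3*(k + 1)**2/2 (degree 2 ≤ 2).
So s_k = (B(k−1)f/C)·t_k = (-3*(k + 1)**2/(2*k**2 + 2*k - 1))·t_k = (k**2 + 2*k + 1)/3**k.
Δs = (-2*k**2 - 2*k + 1)/(3*3**k), as required.
Sum = s_(7) − s_(3); s_(7) = 64/2187, s_(3) = 16/27 ⇒ -1232/2187.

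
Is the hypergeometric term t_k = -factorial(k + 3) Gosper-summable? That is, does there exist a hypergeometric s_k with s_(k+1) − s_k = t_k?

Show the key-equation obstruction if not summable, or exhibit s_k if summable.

No — key equation has no polynomial f.

t_(k+1)/t_k = k + 4.
Normal form (A,B,C) = (k + 4, 1, 1).
Key eq: (k + 4)·f(k+1) = (1)·f(k) + (1).
Degrees (1,0,0) ⇒ d ≤ -1.
Bound -1 < 0, so the key equation has no polynomial solution.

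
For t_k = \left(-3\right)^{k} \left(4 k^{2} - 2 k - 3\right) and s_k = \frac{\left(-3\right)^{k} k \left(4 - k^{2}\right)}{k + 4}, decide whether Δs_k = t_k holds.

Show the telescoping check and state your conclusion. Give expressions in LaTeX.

Invalid: residual \frac{\left(-3\right)^{k} \left(- 8 k^{3} - 30 k^{2} + 26 k + 24\right)}{k^{2} + 9 k + 20} ≠ 0.

s_(k+1) = 3*(-3)**k*(k + 1)*((k + 1)**2 - 4)/(k + 5)
s_(k+1) − s_k = (-3)**k*(4*k**4 + 26*k**3 + 29*k**2 - 41*k - 36)/(k**2 + 9*k + 20)
(s_(k+1) − s_k) − t_k = (-3)**k*(-8*k**3 - 30*k**2 + 26*k + 24)/(k**2 + 9*k + 20)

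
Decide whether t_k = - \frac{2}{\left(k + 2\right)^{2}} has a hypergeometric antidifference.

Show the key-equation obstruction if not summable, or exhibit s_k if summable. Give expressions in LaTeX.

t_(k+1)/t_k = (k + 2)**2/(k + 3)**2.
A = k**2 + 4*k + 4, B = k**2 + 6*k + 9, C = 1.
Key eq: (k**2 + 4*k + 4)·f(k+1) = (k**2 + 4*k + 4)·f(k) + (1).
Bound: deg f ≤ 0.
f = c0 ⇒ A·f(k+1) − B(k−1)·f(k) − C = -1. The system {-1 = 0} is inconsistent; no antidifference.

No — key equation has no polynomial f.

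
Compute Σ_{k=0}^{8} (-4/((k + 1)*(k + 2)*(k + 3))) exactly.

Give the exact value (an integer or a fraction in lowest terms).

Σ = -54/55

Compute t_(k+1)/t_k: get (k + 1)/(k + 4).
So A=k + 1 and B=k + 4, with C=1.
Set up (k + 1)·f(k+1) − (k + 3)·f(k) − (1) = 0.
d = 2 from the (1,1,0) case.
A polynomial solution: f(k) = k*(k + 3)/4.
So s_k = (B(k−1)f/C)·t_k = (k*(k + 3)**2/4)·t_k = k*(-k - 3)/((k + 1)*(k + 2)).
s_(k+1) − s_k = -4/(k**3 + 6*k**2 + 11*k + 6) = t_k.
Telescoping: Σ = s_(9) − s_(0) = -54/55 − (0) = -54/55.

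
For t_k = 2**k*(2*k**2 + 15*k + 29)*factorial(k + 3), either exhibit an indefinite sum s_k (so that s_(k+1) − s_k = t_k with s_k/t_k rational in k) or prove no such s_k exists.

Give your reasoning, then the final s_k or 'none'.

The ratio is 2*(2*k**3 + 27*k**2 + 122*k + 184)/(2*k**2 + 15*k + 29).
So A=2*k + 8 and B=1, with C=k**2 + 15*k/2 + 29/2.
Need (2*k + 8)·f(k+1) − (1)·f(k) = k**2 + 15*k/2 + 29/2.
From deg A=1, deg B=0, deg C=2: d=1.
Match coefficients ⇒ f(k) = (k + 3)/2.
Get s_k = R·t_k = 2**k*(k + 3)*factorial(k + 3) with R(k) = B(k−1)f(k)/C(k) = (k + 3)/(2*k**2 + 15*k + 29).
Check: Δs_k = 2**k*(2*k**2 + 15*k + 29)*factorial(k + 3). ✓

s_k = 2**k*(k + 3)*factorial(k + 3)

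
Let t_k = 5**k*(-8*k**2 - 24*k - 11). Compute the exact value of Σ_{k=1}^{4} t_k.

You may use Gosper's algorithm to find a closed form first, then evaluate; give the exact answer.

Step 1: r(k) = 5*(8*k**2 + 40*k + 43)/(8*k**2 + 24*k + 11).
A = 5, B = 1, C = k**2 + 3*k + 11/8.
f must satisfy (5)·f(k+1) − (1)·f(k) = k**2 + 3*k + 11/8.
Degrees (0,0,2) ⇒ d ≤ 2.
Solving with deg f ≤ 2: f(k) = (k + 1)*(2*k - 1)/8.
R(k) = B(k−1)·f(k)/C(k) = (k + 1)*(2*k - 1)/(8*k**2 + 24*k + 11); s_k = R·t_k = 5**k*(-2*k**2 - k + 1).
s_(k+1) − s_k = 5**k*(-8*k**2 - 24*k - 11) = t_k.
Σ_(k=1)^(4) t_k = s_(5) − s_(1) = -168750 − (-10) = -168740.

Σ = -168740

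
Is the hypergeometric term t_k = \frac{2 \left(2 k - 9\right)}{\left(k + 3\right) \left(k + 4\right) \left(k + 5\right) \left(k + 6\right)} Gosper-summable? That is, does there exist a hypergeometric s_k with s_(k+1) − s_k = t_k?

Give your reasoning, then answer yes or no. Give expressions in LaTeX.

The ratio is (k + 3)*(2*k - 7)/((k + 7)*(2*k - 9)).
A = k + 3, B = k + 7, C = k - 9/2.
Need (k + 3)·f(k+1) − (k + 6)·f(k) = k - 9/2.
Degrees (1,1,1) ⇒ d ≤ 3.
Solve for f: f(k) = -k*(k**2 + 12*k + 77)/60 (degree 3 ≤ 3).
Get s_k = R·t_k = k*(-k**2 - 12*k - 77)/(15*(k + 3)*(k + 4)*(k + 5)) with R(k) = B(k−1)f(k)/C(k) = -k*(k + 6)*(k**2 + 12*k + 77)/(30*(2*k - 9)).
Verify: 2*(2*k - 9)/(k**4 + 18*k**3 + 119*k**2 + 342*k + 360) matches t_k.

Yes. s_k = \frac{k \left(- k^{2} - 12 k - 77\right)}{15 \left(k + 3\right) \left(k + 4\right) \left(k + 5\right)}.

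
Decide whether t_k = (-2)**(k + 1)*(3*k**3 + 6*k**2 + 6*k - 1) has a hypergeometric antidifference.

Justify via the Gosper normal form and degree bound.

Yes. s_k = (-2)**(k + 1)*(1 - k**3).

Ratio r(k) = 2*(-3*k**3 - 15*k**2 - 27*k - 14)/(3*k**3 + 6*k**2 + 6*k - 1).
So A=-2 and B=1, with C=k**3 + 2*k**2 + 2*k - 1/3.
Need (-2)·f(k+1) − (1)·f(k) = k**3 + 2*k**2 + 2*k - 1/3.
deg f ≤ 3 (via 0,0,3).
Solving with deg f ≤ 3: f(k) = -(k - 1)*(k**2 + k + 1)/3.
Certificate R = B(k−1)f/C = -(k - 1)*(k**2 + k + 1)/(3*k**3 + 6*k**2 + 6*k - 1) gives s_k = (-2)**(k + 1)*(1 - k**3).
s_(k+1) − s_k = (-2)**(k + 1)*(k**3 + 2*(k + 1)**3 - 3) = t_k.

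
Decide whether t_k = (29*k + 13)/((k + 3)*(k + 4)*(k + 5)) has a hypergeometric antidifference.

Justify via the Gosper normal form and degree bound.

Yes. s_k = k*(25*k + 1)/(6*(k + 3)*(k + 4)).

Compute t_(k+1)/t_k: get (k + 3)*(29*k + 42)/((k + 6)*(29*k + 13)).
Normal form (A,B,C) = (k + 3, k + 6, k + 13/29).
Solve (k + 3)·f(k+1) − (k + 5)·f(k) = k + 13/29.
From deg A=1, deg B=1, deg C=1: d=2.
Solve for f: f(k) = k*(25*k + 1)/174 (degree 2 ≤ 2).
Get s_k = R·t_k = k*(25*k + 1)/(6*(k + 3)*(k + 4)) with R(k) = B(k−1)f(k)/C(k) = k*(k + 5)*(25*k + 1)/(6*(29*k + 13)).
Verify: (29*k + 13)/(k**3 + 12*k**2 + 47*k + 60) matches t_k.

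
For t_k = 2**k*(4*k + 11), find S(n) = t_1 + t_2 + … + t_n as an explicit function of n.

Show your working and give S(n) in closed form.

t_(k+1)/t_k = 2*(4*k + 15)/(4*k + 11).
Gosper form: A/B · C(k+1)/C(k) with A=2, B=1, C=k + 11/4.
Need (2)·f(k+1) − (1)·f(k) = k + 11/4.
d = 1 from the (0,0,1) case.
Match coefficients ⇒ f(k) = (4*k + 3)/4.
Then R = B(k−1)f/C = (4*k + 3)/(4*k + 11), so s_k = R(k)·t_k = 2**k*(4*k + 3).
Check: Δs_k = 2**k*(4*k + 11). ✓
s_(n+1) = 2**(n + 1)*(4*n + 7) and s_(1) = 14, so S(n) = 8*2**n*n + 14*2**n - 14.

S(n) = 8*2**n*n + 14*2**n - 14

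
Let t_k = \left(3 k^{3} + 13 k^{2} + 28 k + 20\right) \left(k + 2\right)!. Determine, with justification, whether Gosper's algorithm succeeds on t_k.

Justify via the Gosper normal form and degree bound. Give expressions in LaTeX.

Step 1: r(k) = (3*k**4 + 31*k**3 + 129*k**2 + 253*k + 192)/(3*k**3 + 13*k**2 + 28*k + 20).
So A=k + 3 and B=1, with C=k**3 + 13*k**2/3 + 28*k/3 + 20/3.
Set up (k + 3)·f(k+1) − (1)·f(k) − (k**3 + 13*k**2/3 + 28*k/3 + 20/3) = 0.
Degrees (1,0,3) ⇒ d ≤ 2.
Solve for f: f(k) = (3*k**2 + k + 4)/3 (degree 2 ≤ 2).
Get s_k = R·t_k = (3*k**2 + k + 4)*factorial(k + 2) with R(k) = B(k−1)f(k)/C(k) = (3*k**2 + k + 4)/(3*k**3 + 13*k**2 + 28*k + 20).
Verify: (3*k**3 + 13*k**2 + 28*k + 20)*factorial(k + 2) matches t_k.

Yes. s_k = \left(3 k^{2} + k + 4\right) \left(k + 2\right)!.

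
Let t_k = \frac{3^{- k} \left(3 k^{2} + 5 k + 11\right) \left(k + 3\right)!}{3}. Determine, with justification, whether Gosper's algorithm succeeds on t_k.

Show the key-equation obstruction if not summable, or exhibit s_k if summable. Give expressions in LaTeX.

t_(k+1)/t_k = (k + 4)*(5*k + 3*(k + 1)**2 + 16)/(3*(3*k**2 + 5*k + 11)).
Gosper form: A/B · C(k+1)/C(k) with A=k/3 + 4/3, B=1, C=k**2 + 5*k/3 + 11/3.
Set up (k/3 + 4/3)·f(k+1) − (1)·f(k) − (k**2 + 5*k/3 + 11/3) = 0.
deg f ≤ 1 (via 1,0,2).
Match coefficients ⇒ f(k) = 3*k - 1.
So s_k = (B(k−1)f/C)·t_k = (3*(3*k - 1)/(3*k**2 + 5*k + 11))·t_k = (3*k - 1)*factorial(k + 3)/3**k.
s_(k+1) − s_k = (3*k**2 + 5*k + 11)*factorial(k + 3)/(3*3**k) = t_k.

Yes. s_k = 3^{- k} \left(3 k - 1\right) \left(k + 3\right)!.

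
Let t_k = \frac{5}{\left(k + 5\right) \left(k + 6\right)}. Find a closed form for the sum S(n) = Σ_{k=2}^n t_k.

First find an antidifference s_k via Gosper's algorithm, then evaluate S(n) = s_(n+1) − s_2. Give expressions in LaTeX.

Step 1: r(k) = (k + 5)/(k + 7).
A = k + 5, B = k + 7, C = 1.
Key eq: (k + 5)·f(k+1) = (k + 6)·f(k) + (1).
deg f ≤ 1 (via 1,1,0).
Solve for f: f(k) = k/5 (degree 1 ≤ 1).
Get s_k = R·t_k = k/(k + 5) with R(k) = B(k−1)f(k)/C(k) = k*(k + 6)/5.
s_(k+1) − s_k = 5/(k**2 + 11*k + 30) = t_k.
Evaluate: s_(n+1) = (n + 1)/(n + 6); subtract s_(2) = 2/7 ⇒ S(n) = 5*(n - 1)/(7*(n + 6)).

S(n) = \frac{5 \left(n - 1\right)}{7 \left(n + 6\right)}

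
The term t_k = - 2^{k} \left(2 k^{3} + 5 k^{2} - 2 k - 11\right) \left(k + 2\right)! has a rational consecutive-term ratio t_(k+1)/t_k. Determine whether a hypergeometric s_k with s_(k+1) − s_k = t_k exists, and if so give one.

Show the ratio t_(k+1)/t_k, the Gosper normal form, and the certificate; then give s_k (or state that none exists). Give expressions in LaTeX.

s_k = 2^{k} \left(- k^{2} + 2 k + 1\right) \left(k + 2\right)!

The ratio is 2*(2*k**4 + 17*k**3 + 47*k**2 + 36*k - 18)/(2*k**3 + 5*k**2 - 2*k - 11).
Normal form (A,B,C) = (2*k + 6, 1, k**3 + 5*k**2/2 - k - 11/2).
Solve (2*k + 6)·f(k+1) − (1)·f(k) = k**3 + 5*k**2/2 - k - 11/2.
From deg A=1, deg B=0, deg C=3: d=2.
Match coefficients ⇒ f(k) = (k**2 - 2*k - 1)/2.
Certificate R = B(k−1)f/C = (k**2 - 2*k - 1)/(2*k**3 + 5*k**2 - 2*k - 11) gives s_k = 2**k*(-k**2 + 2*k + 1)*factorial(k + 2).
Δs = -2**k*(2*k**3 + 5*k**2 - 2*k - 11)*factorial(k + 2), as required.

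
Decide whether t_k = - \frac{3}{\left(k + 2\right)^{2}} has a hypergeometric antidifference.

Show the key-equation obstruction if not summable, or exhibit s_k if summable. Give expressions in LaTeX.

No — t_k has no hypergeometric antidifference.

r(k) = (k + 2)**2/(k + 3)**2 after simplifying.
Normal form (A,B,C) = (k**2 + 4*k + 4, k**2 + 6*k + 9, 1).
Set up (k**2 + 4*k + 4)·f(k+1) − (k**2 + 4*k + 4)·f(k) − (1) = 0.
deg f ≤ 0 (via 2,2,0).
Put f(k) = c0: A·f(k+1) − B(k−1)·f(k) − C = -1; need -1 = 0 — inconsistent ⇒ no f, not summable.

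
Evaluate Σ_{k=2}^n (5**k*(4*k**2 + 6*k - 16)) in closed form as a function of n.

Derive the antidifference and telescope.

S(n) = 5*5**n*n**2 + 5*5**n*n - 20*5**n + 50

Ratio r(k) = 5*(2*k**2 + 7*k - 3)/(2*k**2 + 3*k - 8).
So A=5 and B=1, with C=k**2 + 3*k/2 - 4.
Set up (5)·f(k+1) − (1)·f(k) − (k**2 + 3*k/2 - 4) = 0.
Degrees (0,0,2) ⇒ d ≤ 2.
Coefficient equations give f(k) = (k**2 - k - 4)/4.
Get s_k = R·t_k = 5**k*(k**2 - k - 4) with R(k) = B(k−1)f(k)/C(k) = (k**2 - k - 4)/(2*(2*k**2 + 3*k - 8)).
s_(k+1) − s_k = 5**k*(4*k**2 + 6*k - 16) = t_k.
Evaluate: s_(n+1) = 5**(n + 1)*(n**2 + n - 4); subtract s_(2) = -50 ⇒ S(n) = 5*5**n*n**2 + 5*5**n*n - 20*5**n + 50.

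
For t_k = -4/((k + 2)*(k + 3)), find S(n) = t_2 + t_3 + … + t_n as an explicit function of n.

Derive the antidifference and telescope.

Ratio r(k) = (k + 2)/(k + 4).
A = k + 2, B = k + 4, C = 1.
Need (k + 2)·f(k+1) − (k + 3)·f(k) = 1.
deg f ≤ 1 (via 1,1,0).
A polynomial solution: f(k) = k/2.
So s_k = (B(k−1)f/C)·t_k = (k*(k + 3)/2)·t_k = -2*k/(k + 2).
Check: Δs_k = -4/(k**2 + 5*k + 6). ✓
Telescope: S(n) = s_(n+1) − s_(2) = 2*(-n - 1)/(n + 3) − (-1) = (1 - n)/(n + 3).

S(n) = (1 - n)/(n + 3)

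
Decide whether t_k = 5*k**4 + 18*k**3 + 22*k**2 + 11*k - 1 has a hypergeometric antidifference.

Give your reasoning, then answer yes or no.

Ratio r(k) = (5*k**4 + 38*k**3 + 106*k**2 + 129*k + 55)/(5*k**4 + 18*k**3 + 22*k**2 + 11*k - 1).
So A=1 and B=1, with C=k**4 + 18*k**3/5 + 22*k**2/5 + 11*k/5 - 1/5.
Need (1)·f(k+1) − (1)·f(k) = k**4 + 18*k**3/5 + 22*k**2/5 + 11*k/5 - 1/5.
deg f ≤ 5 (via 0,0,4).
Coefficient equations give f(k) = k*(k**4 + 2*k**3 - k - 3)/5.
Then R = B(k−1)f/C = k*(k**4 + 2*k**3 - k - 3)/(5*k**4 + 18*k**3 + 22*k**2 + 11*k - 1), so s_k = R(k)·t_k = k*(k**4 + 2*k**3 - k - 3).
Check: Δs_k = 5*k**4 + 18*k**3 + 22*k**2 + 11*k - 1. ✓

Yes. s_k = k*(k**4 + 2*k**3 - k - 3).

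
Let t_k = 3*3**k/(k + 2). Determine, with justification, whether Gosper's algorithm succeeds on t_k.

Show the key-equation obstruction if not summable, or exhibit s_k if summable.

Step 1: r(k) = 3*(k + 2)/(k + 3).
Factor: A=3*k + 6; B=k + 3; C=1.
Key eq: (3*k + 6)·f(k+1) = (k + 2)·f(k) + (1).
d = -1 from the (1,1,0) case.
deg f ≤ -1 is impossible — no certificate.

No — t_k has no hypergeometric antidifference.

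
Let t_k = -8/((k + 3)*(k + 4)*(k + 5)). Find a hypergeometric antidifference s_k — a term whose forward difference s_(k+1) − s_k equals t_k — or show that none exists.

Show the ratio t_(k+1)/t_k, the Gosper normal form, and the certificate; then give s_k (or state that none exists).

The ratio is (k + 3)/(k + 6).
So A=k + 3 and B=k + 6, with C=1.
Set up (k + 3)·f(k+1) − (k + 5)·f(k) − (1) = 0.
Bound: deg f ≤ 2.
Match coefficients ⇒ f(k) = k*(k + 7)/24.
Certificate R = B(k−1)f/C = k*(k + 5)*(k + 7)/24 gives s_k = k*(-k - 7)/(3*(k + 3)*(k + 4)).
Check: Δs_k = -8/(k**3 + 12*k**2 + 47*k + 60). ✓

s_k = k*(-k - 7)/(3*(k + 3)*(k + 4))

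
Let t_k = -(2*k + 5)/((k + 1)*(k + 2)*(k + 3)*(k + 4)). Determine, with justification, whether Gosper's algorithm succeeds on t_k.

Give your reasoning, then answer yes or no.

Yes. s_k = k*(-k - 4)/(3*(k**2 + 4*k + 3)).

r(k) = (k + 1)*(2*k + 7)/((k + 5)*(2*k + 5)) after simplifying.
Normal form (A,B,C) = (k + 1, k + 5, k + 5/2).
Solve (k + 1)·f(k+1) − (k + 4)·f(k) = k + 5/2.
deg f ≤ 3 (via 1,1,1).
Solve for f: f(k) = k*(k + 2)*(k + 4)/6 (degree 3 ≤ 3).
Certificate R = B(k−1)f/C = k*(k + 2)*(k + 4)**2/(3*(2*k + 5)) gives s_k = k*(-k - 4)/(3*(k**2 + 4*k + 3)).
Verify: (-2*k - 5)/(k**4 + 10*k**3 + 35*k**2 + 50*k + 24) matches t_k.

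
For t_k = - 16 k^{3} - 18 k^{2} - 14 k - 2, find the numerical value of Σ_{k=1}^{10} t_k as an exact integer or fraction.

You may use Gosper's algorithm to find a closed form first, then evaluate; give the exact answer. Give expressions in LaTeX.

Σ = -56120

Compute t_(k+1)/t_k: get (8*k**3 + 33*k**2 + 49*k + 25)/(8*k**3 + 9*k**2 + 7*k + 1).
Factor: A=1; B=1; C=k**3 + 9*k**2/8 + 7*k/8 + 1/8.
Solve (1)·f(k+1) − (1)·f(k) = k**3 + 9*k**2/8 + 7*k/8 + 1/8.
d = 4 from the (0,0,3) case.
Coefficient equations give f(k) = k*(2*k**3 - k**2 + k - 1)/8.
R(k) = B(k−1)·f(k)/C(k) = k*(2*k**3 - k**2 + k - 1)/(8*k**3 + 9*k**2 + 7*k + 1); s_k = R·t_k = 2*k*(-2*k**3 + k**2 - k + 1).
s_(k+1) − s_k = -16*k**3 - 18*k**2 - 14*k - 2 = t_k.
Evaluate s at k=11 and k=1: -56122 and -2; difference -56120.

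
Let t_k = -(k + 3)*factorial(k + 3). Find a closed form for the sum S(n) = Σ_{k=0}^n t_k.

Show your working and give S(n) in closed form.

S(n) = 6 - factorial(n + 4)

Ratio r(k) = (k + 4)**2/(k + 3).
Take A(k)=k + 4, B(k)=1, C(k)=k + 3.
Key eq: (k + 4)·f(k+1) = (1)·f(k) + (k + 3).
Degrees (1,0,1) ⇒ d ≤ 0.
A polynomial solution: f(k) = 1.
Then R = B(k−1)f/C = 1/(k + 3), so s_k = R(k)·t_k = -factorial(k + 3).
Check: Δs_k = -(k + 3)*factorial(k + 3). ✓
Σ_(k=0)^n t_k = s_(n+1) − s_(0) = (-factorial(n + 4)) − (-6), i.e. 6 - factorial(n + 4).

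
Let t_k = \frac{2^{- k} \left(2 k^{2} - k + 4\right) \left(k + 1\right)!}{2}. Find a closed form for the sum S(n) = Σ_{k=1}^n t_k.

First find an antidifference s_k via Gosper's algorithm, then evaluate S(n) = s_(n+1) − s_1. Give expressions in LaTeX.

S(n) = 1 + 2^{- n} n \left(n + 2\right)! - \frac{2^{- n} \left(n + 2\right)!}{2}

r(k) = (k + 2)*(-k + 2*(k + 1)**2 + 3)/(2*(2*k**2 - k + 4)) after simplifying.
Factor: A=k/2 + 1; B=1; C=k**2 - k/2 + 2.
Set up (k/2 + 1)·f(k+1) − (1)·f(k) − (k**2 - k/2 + 2) = 0.
d = 1 from the (1,0,2) case.
Solve for f: f(k) = 2*k - 3 (degree 1 ≤ 1).
R(k) = B(k−1)·f(k)/C(k) = 2*(2*k - 3)/(2*k**2 - k + 4); s_k = R·t_k = (2*k - 3)*factorial(k + 1)/2**k.
s_(k+1) − s_k = (2*k**2 - k + 4)*factorial(k + 1)/(2*2**k) = t_k.
Telescope: S(n) = s_(n+1) − s_(1) = 2**(-n - 1)*(2*n - 1)*factorial(n + 2) − (-1) = 1 + n*factorial(n + 2)/2**n - factorial(n + 2)/(2*2**n).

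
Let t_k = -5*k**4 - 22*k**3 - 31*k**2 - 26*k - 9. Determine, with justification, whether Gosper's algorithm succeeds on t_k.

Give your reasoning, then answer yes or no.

Yes. s_k = k*(-k**4 - 3*k**3 - k**2 - 3*k - 1).

r(k) = (5*k**4 + 42*k**3 + 127*k**2 + 174*k + 93)/(5*k**4 + 22*k**3 + 31*k**2 + 26*k + 9) after simplifying.
Normal form (A,B,C) = (1, 1, k**4 + 22*k**3/5 + 31*k**2/5 + 26*k/5 + 9/5).
Need (1)·f(k+1) − (1)·f(k) = k**4 + 22*k**3/5 + 31*k**2/5 + 26*k/5 + 9/5.
From deg A=0, deg B=0, deg C=4: d=5.
A polynomial solution: f(k) = k*(k**4 + 3*k**3 + k**2 + 3*k + 1)/5.
R(k) = B(k−1)·f(k)/C(k) = k*(k**4 + 3*k**3 + k**2 + 3*k + 1)/((k**2 + k + 1)*(5*k**2 + 17*k + 9)); s_k = R·t_k = k*(-k**4 - 3*k**3 - k**2 - 3*k - 1).
Δs = -5*k**4 - 22*k**3 - 31*k**2 - 26*k - 9, as required.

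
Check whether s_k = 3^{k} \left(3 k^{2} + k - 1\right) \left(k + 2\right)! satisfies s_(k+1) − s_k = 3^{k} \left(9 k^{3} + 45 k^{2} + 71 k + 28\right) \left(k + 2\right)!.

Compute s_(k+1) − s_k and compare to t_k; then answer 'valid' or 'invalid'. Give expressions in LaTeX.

s_(k+1) = 3**(k + 1)*(3*k**2 + 7*k + 3)*factorial(k + 3)
s_(k+1) − s_k = 3**k*(9*k**3 + 45*k**2 + 71*k + 28)*factorial(k + 2)
(s_(k+1) − s_k) − t_k = 0

Valid: the claim telescopes to t_k.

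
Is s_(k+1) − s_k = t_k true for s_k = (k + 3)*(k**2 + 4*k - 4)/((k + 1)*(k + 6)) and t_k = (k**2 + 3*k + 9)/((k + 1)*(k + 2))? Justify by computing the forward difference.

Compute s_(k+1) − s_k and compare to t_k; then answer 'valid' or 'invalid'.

Invalid: residual 3*(-3*k**2 - 23*k - 62)/(k**4 + 16*k**3 + 83*k**2 + 152*k + 84) ≠ 0.

s_(k+1) = (k + 4)*(4*k + (k + 1)**2)/((k + 2)*(k + 7))
s_(k+1) − s_k = (k**4 + 16*k**3 + 81*k**2 + 174*k + 192)/(k**4 + 16*k**3 + 83*k**2 + 152*k + 84)
(s_(k+1) − s_k) − t_k = 3*(-3*k**2 - 23*k - 62)/(k**4 + 16*k**3 + 83*k**2 + 152*k + 84)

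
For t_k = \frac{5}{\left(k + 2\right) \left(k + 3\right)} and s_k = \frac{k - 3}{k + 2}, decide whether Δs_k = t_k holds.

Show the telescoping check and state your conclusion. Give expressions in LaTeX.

s_(k+1) = (k - 2)/(k + 3)
s_(k+1) − s_k = 5/(k**2 + 5*k + 6)
(s_(k+1) − s_k) − t_k = 0

valid (s_(k+1) − s_k reduces to t_k)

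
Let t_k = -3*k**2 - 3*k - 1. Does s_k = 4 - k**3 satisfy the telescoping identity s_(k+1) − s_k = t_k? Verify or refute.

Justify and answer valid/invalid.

s_(k+1) = 4 - (k + 1)**3
s_(k+1) − s_k = k**3 - (k + 1)**3
(s_(k+1) − s_k) − t_k = 0

valid (s_(k+1) − s_k reduces to t_k)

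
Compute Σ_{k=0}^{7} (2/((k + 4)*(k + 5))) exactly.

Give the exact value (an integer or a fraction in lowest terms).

Step 1: r(k) = (k + 4)/(k + 6).
Gosper form: A/B · C(k+1)/C(k) with A=k + 4, B=k + 6, C=1.
Need (k + 4)·f(k+1) − (k + 5)·f(k) = 1.
d = 1 from the (1,1,0) case.
Match coefficients ⇒ f(k) = k/4.
So s_k = (B(k−1)f/C)·t_k = (k*(k + 5)/4)·t_k = k/(2*(k + 4)).
Check: Δs_k = 2/(k**2 + 9*k + 20). ✓
Σ_(k=0)^(7) t_k = s_(8) − s_(0) = 1/3 − (0) = 1/3.

Σ = 1/3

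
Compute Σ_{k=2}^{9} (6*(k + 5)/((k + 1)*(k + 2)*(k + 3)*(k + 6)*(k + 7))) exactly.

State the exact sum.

Σ = 7/352

r(k) = (k + 1)*(k + 6)**2/((k + 4)*(k + 5)*(k + 8)) after simplifying.
Gosper form: A/B · C(k+1)/C(k) with A=k + 1, B=k + 8, C=k**3 + 14*k**2 + 65*k + 100.
Solve (k + 1)·f(k+1) − (k + 7)·f(k) = k**3 + 14*k**2 + 65*k + 100.
d = 6 from the (1,1,3) case.
Solve for f: f(k) = k*(k + 3)*(k + 4)**2*(k + 5)**2/36 (degree 6 ≤ 6).
Get s_k = R·t_k = k*(k**2 + 9*k + 20)/(6*(k**3 + 9*k**2 + 20*k + 12)) with R(k) = B(k−1)f(k)/C(k) = k*(k + 3)*(k + 4)*(k + 7)/36.
Verify: 6*(k + 5)/(k**5 + 19*k**4 + 131*k**3 + 401*k**2 + 540*k + 252) matches t_k.
Telescoping: Σ = s_(10) − s_(2) = 175/1056 − (7/48) = 7/352.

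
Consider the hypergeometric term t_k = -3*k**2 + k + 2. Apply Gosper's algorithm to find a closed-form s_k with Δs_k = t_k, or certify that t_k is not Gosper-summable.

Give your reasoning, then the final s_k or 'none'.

t_(k+1)/t_k = k*(3*k + 5)/(3*k**2 - k - 2).
So A=1 and B=1, with C=k**2 - k/3 - 2/3.
Solve (1)·f(k+1) − (1)·f(k) = k**2 - k/3 - 2/3.
deg f ≤ 3 (via 0,0,2).
A polynomial solution: f(k) = k*(k**2 - 2*k - 1)/3.
Certificate R = B(k−1)f/C = k*(k**2 - 2*k - 1)/((k - 1)*(3*k + 2)) gives s_k = k*(-k**2 + 2*k + 1).
Verify: -3*k**2 + k + 2 matches t_k.

s_k = k*(-k**2 + 2*k + 1)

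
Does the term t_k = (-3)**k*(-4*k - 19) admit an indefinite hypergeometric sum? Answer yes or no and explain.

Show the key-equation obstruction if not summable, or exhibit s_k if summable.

Yes. s_k = (-3)**k*(k + 4).

r(k) = 3*(-4*k - 23)/(4*k + 19) after simplifying.
A = -3, B = 1, C = k + 19/4.
f must satisfy (-3)·f(k+1) − (1)·f(k) = k + 19/4.
d = 1 from the (0,0,1) case.
Match coefficients ⇒ f(k) = -(k + 4)/4.
R(k) = B(k−1)·f(k)/C(k) = -(k + 4)/(4*k + 19); s_k = R·t_k = (-3)**k*(k + 4).
Check: Δs_k = (-3)**k*(-4*k - 19). ✓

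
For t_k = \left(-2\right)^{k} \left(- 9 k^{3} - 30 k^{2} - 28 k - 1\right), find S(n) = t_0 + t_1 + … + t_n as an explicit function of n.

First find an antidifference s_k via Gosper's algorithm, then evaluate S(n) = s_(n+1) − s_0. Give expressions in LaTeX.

r(k) = 2*(-9*k**3 - 57*k**2 - 115*k - 68)/(9*k**3 + 30*k**2 + 28*k + 1) after simplifying.
Normal form (A,B,C) = (-2, 1, k**3 + 10*k**2/3 + 28*k/9 + 1/9).
Need (-2)·f(k+1) − (1)·f(k) = k**3 + 10*k**2/3 + 28*k/9 + 1/9.
d = 3 from the (0,0,3) case.
Solving with deg f ≤ 3: f(k) = -(k + 1)*(3*k**2 + k - 3)/9.
R(k) = B(k−1)·f(k)/C(k) = -(k + 1)*(3*k**2 + k - 3)/(9*k**3 + 30*k**2 + 28*k + 1); s_k = R·t_k = (-2)**k*(3*k**3 + 4*k**2 - 2*k - 3).
s_(k+1) − s_k = (-2)**k*(-9*k**3 - 30*k**2 - 28*k - 1) = t_k.
Telescope: S(n) = s_(n+1) − s_(0) = (-2)**(n + 1)*(3*n**3 + 13*n**2 + 15*n + 2) − (-3) = -6*(-2)**n*n**3 - 26*(-2)**n*n**2 - 30*(-2)**n*n - 4*(-2)**n + 3.

S(n) = - 6 \left(-2\right)^{n} n^{3} - 26 \left(-2\right)^{n} n^{2} - 30 \left(-2\right)^{n} n - 4 \left(-2\right)^{n} + 3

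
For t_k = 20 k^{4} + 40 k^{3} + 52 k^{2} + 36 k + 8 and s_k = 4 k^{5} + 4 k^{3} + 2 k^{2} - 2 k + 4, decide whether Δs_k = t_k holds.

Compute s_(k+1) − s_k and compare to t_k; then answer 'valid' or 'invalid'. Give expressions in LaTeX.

valid; difference matches t_k

s_(k+1) = -2*k + 4*(k + 1)**5 + 4*(k + 1)**3 + 2*(k + 1)**2 + 2
s_(k+1) − s_k = 20*k**4 + 40*k**3 + 52*k**2 + 36*k + 8
(s_(k+1) − s_k) − t_k = 0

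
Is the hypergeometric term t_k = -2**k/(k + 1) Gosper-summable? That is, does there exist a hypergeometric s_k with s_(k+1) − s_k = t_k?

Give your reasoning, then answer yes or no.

Step 1: r(k) = 2*(k + 1)/(k + 2).
A = 2*k + 2, B = k + 2, C = 1.
Solve (2*k + 2)·f(k+1) − (k + 1)·f(k) = 1.
From deg A=1, deg B=1, deg C=0: d=-1.
Bound -1 < 0, so the key equation has no polynomial solution.

No; the degree bound rules out any f.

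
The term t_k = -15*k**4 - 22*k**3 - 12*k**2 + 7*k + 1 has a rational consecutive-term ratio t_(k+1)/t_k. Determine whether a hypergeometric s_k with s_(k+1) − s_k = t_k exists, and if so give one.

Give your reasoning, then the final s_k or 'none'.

Ratio r(k) = (15*k**4 + 82*k**3 + 168*k**2 + 143*k + 41)/(15*k**4 + 22*k**3 + 12*k**2 - 7*k - 1).
So A=1 and B=1, with C=k**4 + 22*k**3/15 + 4*k**2/5 - 7*k/15 - 1/15.
Set up (1)·f(k+1) − (1)·f(k) − (k**4 + 22*k**3/15 + 4*k**2/5 - 7*k/15 - 1/15) = 0.
deg f ≤ 5 (via 0,0,4).
Solving with deg f ≤ 5: f(k) = k*(3*k**4 - 2*k**3 - 2*k**2 - 4*k + 4)/15.
So s_k = (B(k−1)f/C)·t_k = (k*(3*k**4 - 2*k**3 - 2*k**2 - 4*k + 4)/(15*k**4 + 22*k**3 + 12*k**2 - 7*k - 1))·t_k = k*(-3*k**4 + 2*k**3 + 2*k**2 + 4*k - 4).
s_(k+1) − s_k = -15*k**4 - 22*k**3 - 12*k**2 + 7*k + 1 = t_k.

s_k = k*(-3*k**4 + 2*k**3 + 2*k**2 + 4*k - 4)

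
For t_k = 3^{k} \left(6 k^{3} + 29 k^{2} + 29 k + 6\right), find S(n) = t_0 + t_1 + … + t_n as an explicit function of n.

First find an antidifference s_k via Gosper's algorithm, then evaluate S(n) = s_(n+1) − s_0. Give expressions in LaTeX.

Compute t_(k+1)/t_k: get 3*(6*k**3 + 47*k**2 + 105*k + 70)/(6*k**3 + 29*k**2 + 29*k + 6).
Take A(k)=3, B(k)=1, C(k)=k**3 + 29*k**2/6 + 29*k/6 + 1.
f must satisfy (3)·f(k+1) − (1)·f(k) = k**3 + 29*k**2/6 + 29*k/6 + 1.
Bound: deg f ≤ 3.
Solve for f: f(k) = k*(k + 1)*(3*k - 2)/6 (degree 3 ≤ 3).
Certificate R = B(k−1)f/C = k*(3*k - 2)/(6*k**2 + 23*k + 6) gives s_k = 3**k*k*(3*k**2 + k - 2).
Verify: 3**k*(6*k**3 + 29*k**2 + 29*k + 6) matches t_k.
Σ_(k=0)^n t_k = s_(n+1) − s_(0) = (3**(n + 1)*(3*n**3 + 10*n**2 + 9*n + 2)) − (0), i.e. 3**(n + 1)*(3*n**3 + 10*n**2 + 9*n + 2).

S(n) = 3^{n + 1} \left(3 n^{3} + 10 n^{2} + 9 n + 2\right)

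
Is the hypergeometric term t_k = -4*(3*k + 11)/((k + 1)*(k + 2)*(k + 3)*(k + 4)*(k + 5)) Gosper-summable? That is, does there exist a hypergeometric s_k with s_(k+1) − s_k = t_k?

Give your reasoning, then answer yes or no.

r(k) = (k + 1)*(3*k + 14)/((k + 6)*(3*k + 11)) after simplifying.
Gosper form: A/B · C(k+1)/C(k) with A=k + 1, B=k + 6, C=k + 11/3.
Key eq: (k + 1)·f(k+1) = (k + 5)·f(k) + (k + 11/3).
Degrees (1,1,1) ⇒ d ≤ 4.
Match coefficients ⇒ f(k) = k*(k + 3)*(k**2 + 7*k + 14)/24.
Get s_k = R·t_k = k*(-k**2 - 7*k - 14)/(2*(k**3 + 7*k**2 + 14*k + 8)) with R(k) = B(k−1)f(k)/C(k) = k*(k + 3)*(k + 5)*(k**2 + 7*k + 14)/(8*(3*k + 11)).
Verify: 4*(-3*k - 11)/(k**5 + 15*k**4 + 85*k**3 + 225*k**2 + 274*k + 120) matches t_k.

Yes. s_k = k*(-k**2 - 7*k - 14)/(2*(k**3 + 7*k**2 + 14*k + 8)).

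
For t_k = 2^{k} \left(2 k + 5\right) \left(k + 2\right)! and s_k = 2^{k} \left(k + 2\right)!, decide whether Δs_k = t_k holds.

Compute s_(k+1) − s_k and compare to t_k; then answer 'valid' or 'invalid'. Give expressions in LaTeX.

valid; difference matches t_k

s_(k+1) = 2**(k + 1)*factorial(k + 3)
s_(k+1) − s_k = 2**k*(2*k + 5)*factorial(k + 2)
(s_(k+1) − s_k) − t_k = 0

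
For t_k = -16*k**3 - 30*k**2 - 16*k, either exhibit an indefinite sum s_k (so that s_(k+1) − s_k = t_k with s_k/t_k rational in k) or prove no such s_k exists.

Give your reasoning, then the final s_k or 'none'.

r(k) = (8*k**3 + 39*k**2 + 62*k + 31)/(k*(8*k**2 + 15*k + 8)) after simplifying.
Take A(k)=1, B(k)=1, C(k)=k**3 + 15*k**2/8 + k.
Need (1)·f(k+1) − (1)·f(k) = k**3 + 15*k**2/8 + k.
Bound: deg f ≤ 4.
Solving with deg f ≤ 4: f(k) = k*(k - 1)*(4*k**2 + 6*k + 3)/16.
Certificate R = B(k−1)f/C = (k - 1)*(4*k**2 + 6*k + 3)/(2*(8*k**2 + 15*k + 8)) gives s_k = k*(-4*k**3 - 2*k**2 + 3*k + 3).
Verify: 2*k*(-8*k**2 - 15*k - 8) matches t_k.

s_k = k*(-4*k**3 - 2*k**2 + 3*k + 3)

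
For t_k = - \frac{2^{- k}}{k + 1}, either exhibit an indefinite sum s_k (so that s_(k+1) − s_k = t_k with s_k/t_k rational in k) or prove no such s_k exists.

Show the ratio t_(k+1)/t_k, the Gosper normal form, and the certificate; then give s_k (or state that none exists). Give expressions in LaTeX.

not Gosper-summable; s_k does not exist

t_(k+1)/t_k = (k + 1)/(2*(k + 2)).
Take A(k)=k/2 + 1/2, B(k)=k + 2, C(k)=1.
Need (k/2 + 1/2)·f(k+1) − (k + 1)·f(k) = 1.
Bound: deg f ≤ -1.
d = -1 < 0 ⇒ no nonzero polynomial f; not summable.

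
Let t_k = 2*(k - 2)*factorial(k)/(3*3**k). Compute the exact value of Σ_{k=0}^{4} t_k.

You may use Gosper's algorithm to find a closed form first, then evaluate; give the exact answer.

Ratio r(k) = (k**2 - 1)/(3*(k - 2)).
Gosper form: A/B · C(k+1)/C(k) with A=k/3 + 1/3, B=1, C=k - 2.
Solve (k/3 + 1/3)·f(k+1) − (1)·f(k) = k - 2.
d = 0 from the (1,0,1) case.
A polynomial solution: f(k) = 3.
Get s_k = R·t_k = 2*factorial(k)/3**k with R(k) = B(k−1)f(k)/C(k) = 3/(k - 2).
Check: Δs_k = 2*(k - 2)*factorial(k)/(3*3**k). ✓
Σ_(k=0)^(4) t_k = s_(5) − s_(0) = 80/81 − (2) = -82/81.

Σ = -82/81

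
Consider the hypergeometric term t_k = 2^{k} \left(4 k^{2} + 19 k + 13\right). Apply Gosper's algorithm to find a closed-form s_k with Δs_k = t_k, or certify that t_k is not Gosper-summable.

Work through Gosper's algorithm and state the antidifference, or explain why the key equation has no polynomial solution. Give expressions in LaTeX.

Step 1: r(k) = 2*(4*k**2 + 27*k + 36)/(4*k**2 + 19*k + 13).
Factor: A=2; B=1; C=k**2 + 19*k/4 + 13/4.
Key eq: (2)·f(k+1) = (1)·f(k) + (k**2 + 19*k/4 + 13/4).
d = 2 from the (0,0,2) case.
A polynomial solution: f(k) = (k + 1)*(4*k - 1)/4.
So s_k = (B(k−1)f/C)·t_k = ((k + 1)*(4*k - 1)/(4*k**2 + 19*k + 13))·t_k = 2**k*(4*k**2 + 3*k - 1).
s_(k+1) − s_k = 2**k*(4*k**2 + 19*k + 13) = t_k.

s_k = 2^{k} \left(4 k^{2} + 3 k - 1\right)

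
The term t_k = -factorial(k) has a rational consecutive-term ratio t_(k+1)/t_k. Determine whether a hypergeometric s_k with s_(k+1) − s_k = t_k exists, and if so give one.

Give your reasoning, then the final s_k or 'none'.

Step 1: r(k) = k + 1.
A = k + 1, B = 1, C = 1.
f must satisfy (k + 1)·f(k+1) − (1)·f(k) = 1.
Degrees (1,0,0) ⇒ d ≤ -1.
Negative degree bound (-1): no f exists, t_k not Gosper-summable.

none (Gosper's algorithm certifies no s_k)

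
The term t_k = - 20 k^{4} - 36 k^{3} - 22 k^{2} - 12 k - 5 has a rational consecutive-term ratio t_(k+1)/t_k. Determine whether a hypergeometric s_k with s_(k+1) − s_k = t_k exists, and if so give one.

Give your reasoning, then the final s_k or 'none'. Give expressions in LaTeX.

s_k = k \left(- 4 k^{4} + k^{3} + 4 k^{2} - 4 k - 2\right)

t_(k+1)/t_k = (20*k**4 + 116*k**3 + 250*k**2 + 244*k + 95)/(20*k**4 + 36*k**3 + 22*k**2 + 12*k + 5).
Gosper form: A/B · C(k+1)/C(k) with A=1, B=1, C=k**4 + 9*k**3/5 + 11*k**2/10 + 3*k/5 + 1/4.
Set up (1)·f(k+1) − (1)·f(k) − (k**4 + 9*k**3/5 + 11*k**2/10 + 3*k/5 + 1/4) = 0.
Bound: deg f ≤ 5.
A polynomial solution: f(k) = k*(4*k**4 - k**3 - 4*k**2 + 4*k + 2)/20.
R(k) = B(k−1)·f(k)/C(k) = k*(4*k**4 - k**3 - 4*k**2 + 4*k + 2)/(20*k**4 + 36*k**3 + 22*k**2 + 12*k + 5); s_k = R·t_k = k*(-4*k**4 + k**3 + 4*k**2 - 4*k - 2).
Δs = -20*k**4 - 36*k**3 - 22*k**2 - 12*k - 5, as required.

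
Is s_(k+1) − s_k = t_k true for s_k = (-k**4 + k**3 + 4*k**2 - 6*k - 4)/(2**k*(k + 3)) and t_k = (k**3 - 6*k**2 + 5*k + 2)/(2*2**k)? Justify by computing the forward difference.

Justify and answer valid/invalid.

Invalid: residual (-k**4 + k**3 + 19*k**2 - 21*k - 10)/(2*2**k*(k**2 + 7*k + 12)) ≠ 0.

s_(k+1) = (-k**4 - 3*k**3 + k**2 + k - 6)/(2*2**k*(k + 4))
s_(k+1) − s_k = (k**5 - 24*k**3 - 16*k**2 + 53*k + 14)/(2*2**k*(k**2 + 7*k + 12))
(s_(k+1) − s_k) − t_k = (-k**4 + k**3 + 19*k**2 - 21*k - 10)/(2*2**k*(k**2 + 7*k + 12))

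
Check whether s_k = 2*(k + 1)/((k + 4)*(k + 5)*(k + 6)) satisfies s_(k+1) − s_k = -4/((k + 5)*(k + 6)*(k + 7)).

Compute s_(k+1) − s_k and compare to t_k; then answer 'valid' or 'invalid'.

s_(k+1) = 2*(k + 2)/((k + 5)*(k + 6)*(k + 7))
s_(k+1) − s_k = 2*(1 - 2*k)/(k**4 + 22*k**3 + 179*k**2 + 638*k + 840)
(s_(k+1) − s_k) − t_k = 18/(k**4 + 22*k**3 + 179*k**2 + 638*k + 840)

Invalid: residual 18/(k**4 + 22*k**3 + 179*k**2 + 638*k + 840) ≠ 0.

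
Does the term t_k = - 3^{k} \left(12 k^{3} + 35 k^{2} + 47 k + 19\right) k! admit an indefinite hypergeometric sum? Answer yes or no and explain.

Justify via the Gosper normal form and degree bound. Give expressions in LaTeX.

Ratio r(k) = 3*(12*k**4 + 83*k**3 + 224*k**2 + 266*k + 113)/(12*k**3 + 35*k**2 + 47*k + 19).
Take A(k)=3*k + 3, B(k)=1, C(k)=k**3 + 35*k**2/12 + 47*k/12 + 19/12.
Set up (3*k + 3)·f(k+1) − (1)·f(k) − (k**3 + 35*k**2/12 + 47*k/12 + 19/12) = 0.
Bound: deg f ≤ 2.
Solve for f: f(k) = (4*k**2 + k + 2)/12 (degree 2 ≤ 2).
R(k) = B(k−1)·f(k)/C(k) = (4*k**2 + k + 2)/(12*k**3 + 35*k**2 + 47*k + 19); s_k = R·t_k = -3**k*(4*k**2 + k + 2)*factorial(k).
Check: Δs_k = -3**k*(12*k**3 + 35*k**2 + 47*k + 19)*factorial(k). ✓

Yes. s_k = - 3^{k} \left(4 k^{2} + k + 2\right) k!.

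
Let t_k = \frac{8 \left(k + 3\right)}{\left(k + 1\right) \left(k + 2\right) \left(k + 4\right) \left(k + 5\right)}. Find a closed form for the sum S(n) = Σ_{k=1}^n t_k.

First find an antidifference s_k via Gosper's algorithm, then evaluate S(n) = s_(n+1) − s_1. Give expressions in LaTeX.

S(n) = \frac{2 n \left(n + 7\right)}{5 \left(n^{2} + 7 n + 10\right)}

Ratio r(k) = (k + 1)*(k + 4)**2/((k + 3)**2*(k + 6)).
Gosper form: A/B · C(k+1)/C(k) with A=k + 1, B=k + 6, C=k**2 + 6*k + 9.
Solve (k + 1)·f(k+1) − (k + 5)·f(k) = k**2 + 6*k + 9.
d = 4 from the (1,1,2) case.
Solve for f: f(k) = k*(k + 2)*(k + 3)*(k + 5)/8 (degree 4 ≤ 4).
Then R = B(k−1)f/C = k*(k + 2)*(k + 5)**2/(8*(k + 3)), so s_k = R(k)·t_k = k*(k + 5)/(k**2 + 5*k + 4).
s_(k+1) − s_k = 8*(k + 3)/(k**4 + 12*k**3 + 49*k**2 + 78*k + 40) = t_k.
Σ_(k=1)^n t_k = s_(n+1) − s_(1) = ((n**2 + 7*n + 6)/(n**2 + 7*n + 10)) − (3/5), i.e. 2*n*(n + 7)/(5*(n**2 + 7*n + 10)).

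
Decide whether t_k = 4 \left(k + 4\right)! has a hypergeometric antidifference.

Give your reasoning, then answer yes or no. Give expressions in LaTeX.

No; the degree bound rules out any f.

t_(k+1)/t_k = k + 5.
Factor: A=k + 5; B=1; C=1.
Set up (k + 5)·f(k+1) − (1)·f(k) − (1) = 0.
From deg A=1, deg B=0, deg C=0: d=-1.
d = -1 < 0 ⇒ no nonzero polynomial f; not summable.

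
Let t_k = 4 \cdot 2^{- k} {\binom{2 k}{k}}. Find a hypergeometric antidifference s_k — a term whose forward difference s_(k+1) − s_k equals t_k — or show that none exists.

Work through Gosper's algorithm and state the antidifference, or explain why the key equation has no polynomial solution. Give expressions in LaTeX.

Compute t_(k+1)/t_k: get (2*k + 1)/(k + 1).
Gosper form: A/B · C(k+1)/C(k) with A=2*k + 1, B=k + 1, C=1.
Need (2*k + 1)·f(k+1) − (k)·f(k) = 1.
d = -1 from the (1,1,0) case.
deg f ≤ -1 is impossible — no certificate.

not Gosper-summable; s_k does not exist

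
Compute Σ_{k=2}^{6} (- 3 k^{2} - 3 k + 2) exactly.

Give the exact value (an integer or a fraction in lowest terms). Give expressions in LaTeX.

Σ = -320

r(k) = (3*k**2 + 9*k + 4)/(3*k**2 + 3*k - 2) after simplifying.
So A=1 and B=1, with C=k**2 + k - 2/3.
f must satisfy (1)·f(k+1) − (1)·f(k) = k**2 + k - 2/3.
From deg A=0, deg B=0, deg C=2: d=3.
Solving with deg f ≤ 3: f(k) = k*(k**2 - 3)/3.
R(k) = B(k−1)·f(k)/C(k) = k*(k**2 - 3)/(3*k**2 + 3*k - 2); s_k = R·t_k = k*(3 - k**2).
s_(k+1) − s_k = -3*k**2 - 3*k + 2 = t_k.
Telescoping: Σ = s_(7) − s_(2) = -322 − (-2) = -320.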